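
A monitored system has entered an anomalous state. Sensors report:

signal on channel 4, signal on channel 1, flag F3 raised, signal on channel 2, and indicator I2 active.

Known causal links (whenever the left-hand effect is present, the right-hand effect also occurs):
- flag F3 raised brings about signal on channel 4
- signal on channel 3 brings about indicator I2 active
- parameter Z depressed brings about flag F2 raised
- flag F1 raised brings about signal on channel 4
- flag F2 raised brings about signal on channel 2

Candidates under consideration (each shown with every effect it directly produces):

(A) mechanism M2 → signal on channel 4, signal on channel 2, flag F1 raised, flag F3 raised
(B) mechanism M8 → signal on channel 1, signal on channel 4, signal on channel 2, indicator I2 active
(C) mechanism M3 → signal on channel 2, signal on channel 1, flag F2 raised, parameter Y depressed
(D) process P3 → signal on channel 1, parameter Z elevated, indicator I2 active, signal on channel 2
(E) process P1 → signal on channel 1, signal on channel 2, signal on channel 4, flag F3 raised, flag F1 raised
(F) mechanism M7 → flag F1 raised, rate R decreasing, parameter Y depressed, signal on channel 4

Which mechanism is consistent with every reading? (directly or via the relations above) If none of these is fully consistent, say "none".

Checking each candidate against the observations:
(A) mechanism M2 — does not account for signal on channel 1, indicator I2 active
(B) mechanism M8 — signal on channel 4 match; signal on channel 1 match; flag F3 raised miss; signal on channel 2 match; indicator I2 active match
(C) mechanism M3 — signal on channel 4 miss; signal on channel 1 match; flag F3 raised miss; signal on channel 2 match; indicator I2 active miss
(D) process P3 — does not account for signal on channel 4, flag F3 raised
(E) process P1 — does not account for indicator I2 active
(F) mechanism M7 — does not account for signal on channel 1, flag F3 raised, signal on channel 2, indicator I2 active
No candidate is consistent with all observations.

none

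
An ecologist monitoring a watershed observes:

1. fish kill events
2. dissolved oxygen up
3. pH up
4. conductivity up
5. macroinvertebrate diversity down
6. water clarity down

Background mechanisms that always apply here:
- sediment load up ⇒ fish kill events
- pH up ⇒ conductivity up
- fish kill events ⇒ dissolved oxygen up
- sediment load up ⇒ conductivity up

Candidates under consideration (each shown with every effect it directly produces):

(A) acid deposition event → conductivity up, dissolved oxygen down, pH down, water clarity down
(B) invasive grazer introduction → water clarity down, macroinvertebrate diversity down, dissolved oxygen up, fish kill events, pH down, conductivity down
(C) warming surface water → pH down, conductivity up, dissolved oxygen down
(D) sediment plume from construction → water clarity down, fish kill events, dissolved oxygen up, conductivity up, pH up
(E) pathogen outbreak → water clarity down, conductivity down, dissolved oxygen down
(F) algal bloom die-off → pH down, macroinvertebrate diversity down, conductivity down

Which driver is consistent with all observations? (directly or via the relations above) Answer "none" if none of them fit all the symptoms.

none

Testing each hypothesis:
(A) acid deposition event — fails on fish kill events, dissolved oxygen up, pH up, macroinvertebrate diversity down (predicts dissolved oxygen down, not dissolved oxygen up; predicts pH down, not pH up)
(B) invasive grazer introduction — fish kill events match; dissolved oxygen up match; pH up miss; conductivity up miss; macroinvertebrate diversity down match; water clarity down match
(C) warming surface water — fails on fish kill events, dissolved oxygen up, pH up, macroinvertebrate diversity down, water clarity down (predicts dissolved oxygen down, not dissolved oxygen up; predicts pH down, not pH up)
(D) sediment plume from construction — fish kill events match; dissolved oxygen up match; pH up match; conductivity up match; macroinvertebrate diversity down miss; water clarity down match
(E) pathogen outbreak — fish kill events miss; dissolved oxygen up miss; pH up miss; conductivity up miss; macroinvertebrate diversity down miss; water clarity down match
(F) algal bloom die-off — fish kill events miss; dissolved oxygen up miss; pH up miss; conductivity up miss; macroinvertebrate diversity down match; water clarity down miss
No candidate is consistent with all observations.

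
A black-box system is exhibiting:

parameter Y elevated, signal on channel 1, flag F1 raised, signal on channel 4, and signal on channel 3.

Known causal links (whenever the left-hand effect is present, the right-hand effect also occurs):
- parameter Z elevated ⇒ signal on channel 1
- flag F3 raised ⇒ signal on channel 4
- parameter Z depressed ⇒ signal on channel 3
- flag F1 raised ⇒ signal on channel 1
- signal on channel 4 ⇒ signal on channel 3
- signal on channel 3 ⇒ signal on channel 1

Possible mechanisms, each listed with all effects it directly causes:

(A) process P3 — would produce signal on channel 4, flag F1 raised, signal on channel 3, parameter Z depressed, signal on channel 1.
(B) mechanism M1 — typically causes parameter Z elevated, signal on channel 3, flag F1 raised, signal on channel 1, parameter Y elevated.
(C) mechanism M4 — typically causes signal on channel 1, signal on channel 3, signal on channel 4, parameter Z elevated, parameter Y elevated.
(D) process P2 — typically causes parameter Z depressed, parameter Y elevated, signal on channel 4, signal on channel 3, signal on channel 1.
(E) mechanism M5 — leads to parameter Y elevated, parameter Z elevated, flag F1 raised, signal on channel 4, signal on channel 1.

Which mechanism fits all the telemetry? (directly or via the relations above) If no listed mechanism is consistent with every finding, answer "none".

Checking each candidate against the observations:
(A) process P3 — parameter Y elevated miss; signal on channel 1 match; flag F1 raised match; signal on channel 4 match; signal on channel 3 match
(B) mechanism M1 — parameter Y elevated match; signal on channel 1 match; flag F1 raised match; signal on channel 4 miss; signal on channel 3 match
(C) mechanism M4 — does not account for flag F1 raised
(D) process P2 — does not account for flag F1 raised
(E) mechanism M5 — accounts for every observation (signal on channel 3 via signal on channel 4 → signal on channel 3)
(E) is the only candidate with no mismatches.

E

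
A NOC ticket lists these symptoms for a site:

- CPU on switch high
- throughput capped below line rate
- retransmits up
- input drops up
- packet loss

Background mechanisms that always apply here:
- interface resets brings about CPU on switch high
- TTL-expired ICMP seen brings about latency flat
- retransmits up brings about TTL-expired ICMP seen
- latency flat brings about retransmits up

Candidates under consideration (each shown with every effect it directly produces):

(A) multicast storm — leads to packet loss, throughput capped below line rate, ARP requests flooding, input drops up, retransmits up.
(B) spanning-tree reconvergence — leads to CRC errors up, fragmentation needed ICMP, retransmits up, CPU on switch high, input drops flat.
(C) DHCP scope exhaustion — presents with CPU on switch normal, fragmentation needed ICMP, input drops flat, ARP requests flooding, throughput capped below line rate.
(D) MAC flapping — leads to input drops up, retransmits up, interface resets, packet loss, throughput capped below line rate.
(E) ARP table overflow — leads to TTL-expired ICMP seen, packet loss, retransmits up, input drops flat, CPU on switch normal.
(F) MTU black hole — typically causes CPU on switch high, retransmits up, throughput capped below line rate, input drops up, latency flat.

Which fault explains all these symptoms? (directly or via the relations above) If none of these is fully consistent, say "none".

D

For each candidate, compare predicted effects to what was observed:
(A) multicast storm — does not account for CPU on switch high
(B) spanning-tree reconvergence — fails on throughput capped below line rate, input drops up, packet loss (predicts input drops flat, not input drops up)
(C) DHCP scope exhaustion — fails on CPU on switch high, retransmits up, input drops up, packet loss (predicts CPU on switch normal, not CPU on switch high; predicts input drops flat, not input drops up)
(D) MAC flapping — accounts for every observation (CPU on switch high by interface resets → CPU on switch high)
(E) ARP table overflow — fails on CPU on switch high, throughput capped below line rate, input drops up (predicts CPU on switch normal, not CPU on switch high; predicts input drops flat, not input drops up)
(F) MTU black hole — CPU on switch high +; throughput capped below line rate +; retransmits up +; input drops up +; packet loss -
(D) is the only candidate with no mismatches.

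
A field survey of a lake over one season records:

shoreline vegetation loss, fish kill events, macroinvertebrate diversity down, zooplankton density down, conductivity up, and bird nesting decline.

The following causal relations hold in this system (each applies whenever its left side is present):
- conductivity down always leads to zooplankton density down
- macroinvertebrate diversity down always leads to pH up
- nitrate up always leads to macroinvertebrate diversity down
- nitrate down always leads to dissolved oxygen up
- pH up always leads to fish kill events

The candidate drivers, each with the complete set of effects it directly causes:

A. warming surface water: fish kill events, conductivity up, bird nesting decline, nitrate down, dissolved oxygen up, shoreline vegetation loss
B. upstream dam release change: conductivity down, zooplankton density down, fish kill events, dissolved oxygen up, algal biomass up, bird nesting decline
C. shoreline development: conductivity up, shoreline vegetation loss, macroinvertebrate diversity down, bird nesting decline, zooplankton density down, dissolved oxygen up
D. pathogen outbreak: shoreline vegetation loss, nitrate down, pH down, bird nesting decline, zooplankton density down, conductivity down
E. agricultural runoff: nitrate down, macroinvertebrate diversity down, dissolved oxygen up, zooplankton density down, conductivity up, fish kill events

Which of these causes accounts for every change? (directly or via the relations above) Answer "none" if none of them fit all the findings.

Per-candidate check:
(A) warming surface water — shoreline vegetation loss +; fish kill events +; macroinvertebrate diversity down -; zooplankton density down -; conductivity up +; bird nesting decline +
(B) upstream dam release change — fails on shoreline vegetation loss, macroinvertebrate diversity down, conductivity up (predicts conductivity down, not conductivity up)
(C) shoreline development — shoreline vegetation loss +; fish kill events + (through macroinvertebrate diversity down → pH up → fish kill events); macroinvertebrate diversity down +; zooplankton density down +; conductivity up +; bird nesting decline +
(D) pathogen outbreak — fails on fish kill events, macroinvertebrate diversity down, conductivity up (predicts conductivity down, not conductivity up)
(E) agricultural runoff — shoreline vegetation loss -; fish kill events +; macroinvertebrate diversity down +; zooplankton density down +; conductivity up +; bird nesting decline -
(C) is the only candidate with no mismatches.

C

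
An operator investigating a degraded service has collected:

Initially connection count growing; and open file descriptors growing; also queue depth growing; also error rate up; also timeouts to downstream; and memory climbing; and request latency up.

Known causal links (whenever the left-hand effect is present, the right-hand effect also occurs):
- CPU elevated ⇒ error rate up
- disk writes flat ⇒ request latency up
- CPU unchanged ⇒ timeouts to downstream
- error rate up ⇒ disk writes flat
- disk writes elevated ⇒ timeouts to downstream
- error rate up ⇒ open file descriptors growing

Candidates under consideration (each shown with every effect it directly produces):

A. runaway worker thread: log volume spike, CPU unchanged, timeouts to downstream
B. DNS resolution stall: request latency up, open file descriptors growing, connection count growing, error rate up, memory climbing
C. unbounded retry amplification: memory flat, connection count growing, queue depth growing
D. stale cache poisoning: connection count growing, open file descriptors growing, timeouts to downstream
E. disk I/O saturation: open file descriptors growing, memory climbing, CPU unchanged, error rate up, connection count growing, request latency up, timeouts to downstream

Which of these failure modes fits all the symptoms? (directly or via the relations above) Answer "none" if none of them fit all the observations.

none

For each candidate, compare predicted effects to what was observed:
(A) runaway worker thread — does not account for connection count growing, open file descriptors growing, queue depth growing, error rate up, memory climbing, request latency up
(B) DNS resolution stall — connection count growing yes; open file descriptors growing yes; queue depth growing NO; error rate up yes; timeouts to downstream NO; memory climbing yes; request latency up yes
(C) unbounded retry amplification — connection count growing yes; open file descriptors growing NO; queue depth growing yes; error rate up NO; timeouts to downstream NO; memory climbing NO; request latency up NO
(D) stale cache poisoning — does not account for queue depth growing, error rate up, memory climbing, request latency up
(E) disk I/O saturation — does not account for queue depth growing
No candidate is consistent with all observations.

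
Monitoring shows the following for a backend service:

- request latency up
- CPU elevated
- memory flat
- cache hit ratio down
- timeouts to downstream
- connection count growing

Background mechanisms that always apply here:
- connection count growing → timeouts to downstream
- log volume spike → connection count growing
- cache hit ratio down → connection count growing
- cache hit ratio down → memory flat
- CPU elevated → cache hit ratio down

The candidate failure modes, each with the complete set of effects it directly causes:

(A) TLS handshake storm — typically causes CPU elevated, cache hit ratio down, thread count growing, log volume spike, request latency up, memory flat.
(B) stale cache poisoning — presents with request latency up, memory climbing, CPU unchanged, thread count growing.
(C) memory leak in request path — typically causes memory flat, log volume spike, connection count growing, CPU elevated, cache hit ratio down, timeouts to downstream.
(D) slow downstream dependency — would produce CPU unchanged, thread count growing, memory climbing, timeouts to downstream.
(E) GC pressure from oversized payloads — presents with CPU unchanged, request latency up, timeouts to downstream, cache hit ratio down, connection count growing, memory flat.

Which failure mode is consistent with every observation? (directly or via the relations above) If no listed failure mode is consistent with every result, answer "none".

Per-candidate check:
(A) TLS handshake storm — accounts for every observation (timeouts to downstream via cache hit ratio down → connection count growing → timeouts to downstream)
(B) stale cache poisoning — fails on CPU elevated, memory flat, cache hit ratio down, timeouts to downstream, connection count growing (predicts CPU unchanged, not CPU elevated; predicts memory climbing, not memory flat)
(C) memory leak in request path — request latency up ✗; CPU elevated ✓; memory flat ✓; cache hit ratio down ✓; timeouts to downstream ✓; connection count growing ✓
(D) slow downstream dependency — request latency up ✗; CPU elevated ✗; memory flat ✗; cache hit ratio down ✗; timeouts to downstream ✓; connection count growing ✗
(E) GC pressure from oversized payloads — fails on CPU elevated (predicts CPU unchanged, not CPU elevated)
(A) is the only candidate with no mismatches.

A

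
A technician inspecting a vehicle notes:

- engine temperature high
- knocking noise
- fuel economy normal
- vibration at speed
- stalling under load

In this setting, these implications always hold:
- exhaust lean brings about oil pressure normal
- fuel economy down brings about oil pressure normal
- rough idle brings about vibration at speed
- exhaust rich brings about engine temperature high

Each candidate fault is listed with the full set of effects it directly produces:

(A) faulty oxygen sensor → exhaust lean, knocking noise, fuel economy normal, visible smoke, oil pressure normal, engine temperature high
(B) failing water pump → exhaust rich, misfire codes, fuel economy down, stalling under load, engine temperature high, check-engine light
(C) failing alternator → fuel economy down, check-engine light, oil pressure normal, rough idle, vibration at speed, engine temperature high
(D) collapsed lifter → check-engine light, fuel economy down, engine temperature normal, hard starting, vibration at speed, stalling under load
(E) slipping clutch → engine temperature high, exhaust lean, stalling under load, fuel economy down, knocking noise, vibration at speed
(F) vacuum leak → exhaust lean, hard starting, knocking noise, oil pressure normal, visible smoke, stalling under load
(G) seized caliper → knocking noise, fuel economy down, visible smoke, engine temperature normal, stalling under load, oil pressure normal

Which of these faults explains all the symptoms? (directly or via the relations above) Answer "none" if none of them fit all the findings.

none

Per-candidate check:
(A) faulty oxygen sensor — engine temperature high +; knocking noise +; fuel economy normal +; vibration at speed -; stalling under load -
(B) failing water pump — engine temperature high +; knocking noise -; fuel economy normal -; vibration at speed -; stalling under load +
(C) failing alternator — engine temperature high +; knocking noise -; fuel economy normal -; vibration at speed +; stalling under load -
(D) collapsed lifter — engine temperature high -; knocking noise -; fuel economy normal -; vibration at speed +; stalling under load +
(E) slipping clutch — engine temperature high +; knocking noise +; fuel economy normal -; vibration at speed +; stalling under load +
(F) vacuum leak — engine temperature high -; knocking noise +; fuel economy normal -; vibration at speed -; stalling under load +
(G) seized caliper — fails on engine temperature high, fuel economy normal, vibration at speed (predicts engine temperature normal, not engine temperature high; predicts fuel economy down, not fuel economy normal)
Every candidate fails on at least one observation.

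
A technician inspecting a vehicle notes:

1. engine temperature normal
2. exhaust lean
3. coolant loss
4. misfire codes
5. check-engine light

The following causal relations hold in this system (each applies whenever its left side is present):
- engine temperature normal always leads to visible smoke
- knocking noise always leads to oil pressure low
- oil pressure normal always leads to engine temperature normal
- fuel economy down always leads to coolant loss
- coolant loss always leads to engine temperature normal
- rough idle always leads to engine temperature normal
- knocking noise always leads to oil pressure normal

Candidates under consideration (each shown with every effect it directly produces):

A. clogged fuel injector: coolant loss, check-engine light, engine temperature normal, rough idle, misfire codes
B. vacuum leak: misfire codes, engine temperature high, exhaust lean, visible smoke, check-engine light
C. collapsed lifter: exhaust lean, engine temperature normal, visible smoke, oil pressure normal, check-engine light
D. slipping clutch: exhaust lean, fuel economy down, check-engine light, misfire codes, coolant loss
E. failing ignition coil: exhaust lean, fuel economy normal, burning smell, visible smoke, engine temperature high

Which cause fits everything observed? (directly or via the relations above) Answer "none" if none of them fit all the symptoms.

D

For each candidate, compare predicted effects to what was observed:
(A) clogged fuel injector — engine temperature normal yes; exhaust lean NO; coolant loss yes; misfire codes yes; check-engine light yes
(B) vacuum leak — engine temperature normal NO; exhaust lean yes; coolant loss NO; misfire codes yes; check-engine light yes
(C) collapsed lifter — engine temperature normal yes; exhaust lean yes; coolant loss NO; misfire codes NO; check-engine light yes
(D) slipping clutch — accounts for every observation (engine temperature normal through coolant loss → engine temperature normal)
(E) failing ignition coil — engine temperature normal NO; exhaust lean yes; coolant loss NO; misfire codes NO; check-engine light NO
Only (D) is consistent with every observation.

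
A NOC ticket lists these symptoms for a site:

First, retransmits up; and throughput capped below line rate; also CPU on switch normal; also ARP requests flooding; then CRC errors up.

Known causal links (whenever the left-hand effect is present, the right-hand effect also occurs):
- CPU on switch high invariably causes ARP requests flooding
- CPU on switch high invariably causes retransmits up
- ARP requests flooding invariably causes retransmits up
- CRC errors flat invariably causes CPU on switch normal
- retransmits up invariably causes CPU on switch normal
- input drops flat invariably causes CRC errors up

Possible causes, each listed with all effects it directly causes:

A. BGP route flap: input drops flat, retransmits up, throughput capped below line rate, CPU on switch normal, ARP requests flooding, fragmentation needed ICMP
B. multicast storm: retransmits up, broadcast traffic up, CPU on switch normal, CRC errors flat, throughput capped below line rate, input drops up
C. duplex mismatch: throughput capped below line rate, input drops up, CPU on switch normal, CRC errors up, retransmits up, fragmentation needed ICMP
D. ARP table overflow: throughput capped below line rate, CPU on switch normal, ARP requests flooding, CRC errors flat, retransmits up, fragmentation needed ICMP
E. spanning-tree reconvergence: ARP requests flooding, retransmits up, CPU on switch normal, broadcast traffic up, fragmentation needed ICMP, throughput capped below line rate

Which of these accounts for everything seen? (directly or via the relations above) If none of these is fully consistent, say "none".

For each candidate, compare predicted effects to what was observed:
(A) BGP route flap — retransmits up yes; throughput capped below line rate yes; CPU on switch normal yes; ARP requests flooding yes; CRC errors up yes (through input drops flat → CRC errors up)
(B) multicast storm — fails on ARP requests flooding, CRC errors up (predicts CRC errors flat, not CRC errors up)
(C) duplex mismatch — retransmits up yes; throughput capped below line rate yes; CPU on switch normal yes; ARP requests flooding NO; CRC errors up yes
(D) ARP table overflow — retransmits up yes; throughput capped below line rate yes; CPU on switch normal yes; ARP requests flooding yes; CRC errors up NO
(E) spanning-tree reconvergence — retransmits up yes; throughput capped below line rate yes; CPU on switch normal yes; ARP requests flooding yes; CRC errors up NO
(A) alone accounts for all the evidence.

A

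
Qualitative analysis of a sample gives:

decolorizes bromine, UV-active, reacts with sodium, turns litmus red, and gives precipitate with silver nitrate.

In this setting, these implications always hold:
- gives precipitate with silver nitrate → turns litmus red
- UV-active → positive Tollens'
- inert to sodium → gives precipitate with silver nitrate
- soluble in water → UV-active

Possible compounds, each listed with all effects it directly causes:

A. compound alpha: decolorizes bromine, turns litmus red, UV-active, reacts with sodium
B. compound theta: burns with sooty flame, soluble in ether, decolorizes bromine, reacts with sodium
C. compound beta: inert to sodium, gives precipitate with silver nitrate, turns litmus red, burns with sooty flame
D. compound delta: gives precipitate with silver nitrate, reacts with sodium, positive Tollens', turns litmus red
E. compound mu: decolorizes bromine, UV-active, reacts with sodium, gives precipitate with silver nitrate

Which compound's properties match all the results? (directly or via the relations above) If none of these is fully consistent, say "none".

Testing each hypothesis:
(A) compound alpha — does not account for gives precipitate with silver nitrate
(B) compound theta — decolorizes bromine yes; UV-active NO; reacts with sodium yes; turns litmus red NO; gives precipitate with silver nitrate NO
(C) compound beta — decolorizes bromine NO; UV-active NO; reacts with sodium NO; turns litmus red yes; gives precipitate with silver nitrate yes
(D) compound delta — decolorizes bromine NO; UV-active NO; reacts with sodium yes; turns litmus red yes; gives precipitate with silver nitrate yes
(E) compound mu — decolorizes bromine yes; UV-active yes; reacts with sodium yes; turns litmus red yes (via gives precipitate with silver nitrate → turns litmus red); gives precipitate with silver nitrate yes
(E) is the only candidate with no mismatches.

E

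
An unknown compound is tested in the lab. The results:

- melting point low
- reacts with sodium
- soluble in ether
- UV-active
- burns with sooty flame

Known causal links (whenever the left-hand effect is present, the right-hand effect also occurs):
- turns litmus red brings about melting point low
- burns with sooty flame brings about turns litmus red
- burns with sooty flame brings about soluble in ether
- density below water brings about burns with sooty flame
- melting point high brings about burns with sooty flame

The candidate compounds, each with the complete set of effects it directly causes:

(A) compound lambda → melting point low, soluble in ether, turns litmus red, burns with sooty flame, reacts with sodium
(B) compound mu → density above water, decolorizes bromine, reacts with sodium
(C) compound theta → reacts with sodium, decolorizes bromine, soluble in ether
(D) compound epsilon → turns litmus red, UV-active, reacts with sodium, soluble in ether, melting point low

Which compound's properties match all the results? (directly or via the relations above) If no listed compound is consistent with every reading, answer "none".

none

Testing each hypothesis:
(A) compound lambda — does not account for UV-active
(B) compound mu — does not account for melting point low, soluble in ether, UV-active, burns with sooty flame
(C) compound theta — does not account for melting point low, UV-active, burns with sooty flame
(D) compound epsilon — does not account for burns with sooty flame
No candidate is consistent with all observations.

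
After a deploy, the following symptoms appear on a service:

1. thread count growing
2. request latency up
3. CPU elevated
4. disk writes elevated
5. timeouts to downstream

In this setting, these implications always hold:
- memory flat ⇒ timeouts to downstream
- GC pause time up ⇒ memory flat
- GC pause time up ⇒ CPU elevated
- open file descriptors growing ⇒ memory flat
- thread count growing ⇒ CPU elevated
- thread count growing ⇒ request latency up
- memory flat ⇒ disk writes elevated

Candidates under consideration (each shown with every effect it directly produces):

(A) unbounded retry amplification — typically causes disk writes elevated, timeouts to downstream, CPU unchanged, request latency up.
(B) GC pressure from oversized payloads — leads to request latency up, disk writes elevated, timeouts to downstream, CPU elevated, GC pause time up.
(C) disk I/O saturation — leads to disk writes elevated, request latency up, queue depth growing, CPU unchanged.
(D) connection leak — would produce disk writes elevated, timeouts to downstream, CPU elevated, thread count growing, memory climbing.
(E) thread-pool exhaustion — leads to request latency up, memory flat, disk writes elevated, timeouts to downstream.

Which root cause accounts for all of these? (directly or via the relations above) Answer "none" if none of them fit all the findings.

For each candidate, compare predicted effects to what was observed:
(A) unbounded retry amplification — thread count growing ✗; request latency up ✓; CPU elevated ✗; disk writes elevated ✓; timeouts to downstream ✓
(B) GC pressure from oversized payloads — thread count growing ✗; request latency up ✓; CPU elevated ✓; disk writes elevated ✓; timeouts to downstream ✓
(C) disk I/O saturation — thread count growing ✗; request latency up ✓; CPU elevated ✗; disk writes elevated ✓; timeouts to downstream ✗
(D) connection leak — thread count growing ✓; request latency up ✓ (through thread count growing → request latency up); CPU elevated ✓; disk writes elevated ✓; timeouts to downstream ✓
(E) thread-pool exhaustion — does not account for thread count growing, CPU elevated
(D) is the only candidate with no mismatches.

D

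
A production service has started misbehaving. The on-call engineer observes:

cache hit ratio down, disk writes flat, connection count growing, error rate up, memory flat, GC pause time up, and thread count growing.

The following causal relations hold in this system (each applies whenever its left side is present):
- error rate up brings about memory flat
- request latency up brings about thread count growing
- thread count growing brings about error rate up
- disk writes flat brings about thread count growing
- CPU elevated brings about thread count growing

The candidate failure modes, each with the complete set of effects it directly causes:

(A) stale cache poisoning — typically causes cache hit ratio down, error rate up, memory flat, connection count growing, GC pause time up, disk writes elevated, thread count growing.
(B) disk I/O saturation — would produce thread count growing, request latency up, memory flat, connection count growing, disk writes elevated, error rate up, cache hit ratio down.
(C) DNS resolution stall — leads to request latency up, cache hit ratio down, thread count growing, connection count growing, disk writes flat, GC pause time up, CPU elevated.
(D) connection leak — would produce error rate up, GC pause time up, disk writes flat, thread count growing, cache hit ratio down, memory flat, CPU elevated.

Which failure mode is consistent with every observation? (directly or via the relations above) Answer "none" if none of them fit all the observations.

C

Per-candidate check:
(A) stale cache poisoning — fails on disk writes flat (predicts disk writes elevated, not disk writes flat)
(B) disk I/O saturation — fails on disk writes flat, GC pause time up (predicts disk writes elevated, not disk writes flat)
(C) DNS resolution stall — cache hit ratio down ✓; disk writes flat ✓; connection count growing ✓; error rate up ✓ (through thread count growing → error rate up); memory flat ✓ (through thread count growing → error rate up → memory flat); GC pause time up ✓; thread count growing ✓
(D) connection leak — does not account for connection count growing
(C) is the only candidate with no mismatches.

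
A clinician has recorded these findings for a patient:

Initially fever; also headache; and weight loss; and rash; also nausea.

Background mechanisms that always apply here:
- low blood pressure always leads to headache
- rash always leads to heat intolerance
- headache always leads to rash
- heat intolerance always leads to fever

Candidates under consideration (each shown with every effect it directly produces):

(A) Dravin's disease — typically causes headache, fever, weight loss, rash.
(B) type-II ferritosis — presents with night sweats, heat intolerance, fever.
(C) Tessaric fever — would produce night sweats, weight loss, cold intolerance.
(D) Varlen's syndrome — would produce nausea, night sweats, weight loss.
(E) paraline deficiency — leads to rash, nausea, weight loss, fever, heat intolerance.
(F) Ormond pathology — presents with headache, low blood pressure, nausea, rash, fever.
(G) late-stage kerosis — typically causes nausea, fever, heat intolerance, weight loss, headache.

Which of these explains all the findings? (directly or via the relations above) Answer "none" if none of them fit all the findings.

G

Testing each hypothesis:
(A) Dravin's disease — fever ✓; headache ✓; weight loss ✓; rash ✓; nausea ✗
(B) type-II ferritosis — does not account for headache, weight loss, rash, nausea
(C) Tessaric fever — fever ✗; headache ✗; weight loss ✓; rash ✗; nausea ✗
(D) Varlen's syndrome — fever ✗; headache ✗; weight loss ✓; rash ✗; nausea ✓
(E) paraline deficiency — fever ✓; headache ✗; weight loss ✓; rash ✓; nausea ✓
(F) Ormond pathology — fever ✓; headache ✓; weight loss ✗; rash ✓; nausea ✓
(G) late-stage kerosis — accounts for every observation (rash through headache → rash)
(G) alone accounts for all the evidence.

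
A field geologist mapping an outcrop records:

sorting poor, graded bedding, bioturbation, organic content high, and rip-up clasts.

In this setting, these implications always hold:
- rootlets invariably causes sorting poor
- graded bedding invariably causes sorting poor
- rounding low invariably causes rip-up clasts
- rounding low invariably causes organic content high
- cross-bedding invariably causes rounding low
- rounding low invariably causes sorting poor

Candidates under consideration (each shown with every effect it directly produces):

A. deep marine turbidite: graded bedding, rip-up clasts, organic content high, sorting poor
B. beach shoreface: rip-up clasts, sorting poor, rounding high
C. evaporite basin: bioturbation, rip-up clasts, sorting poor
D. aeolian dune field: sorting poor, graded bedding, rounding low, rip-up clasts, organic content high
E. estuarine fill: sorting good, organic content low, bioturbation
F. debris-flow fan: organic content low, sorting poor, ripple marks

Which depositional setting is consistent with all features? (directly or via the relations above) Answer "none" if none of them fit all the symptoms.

none

Checking each candidate against the observations:
(A) deep marine turbidite — does not account for bioturbation
(B) beach shoreface — does not account for graded bedding, bioturbation, organic content high
(C) evaporite basin — sorting poor match; graded bedding miss; bioturbation match; organic content high miss; rip-up clasts match
(D) aeolian dune field — does not account for bioturbation
(E) estuarine fill — fails on sorting poor, graded bedding, organic content high, rip-up clasts (predicts sorting good, not sorting poor; predicts organic content low, not organic content high)
(F) debris-flow fan — fails on graded bedding, bioturbation, organic content high, rip-up clasts (predicts organic content low, not organic content high)
Every candidate fails on at least one observation.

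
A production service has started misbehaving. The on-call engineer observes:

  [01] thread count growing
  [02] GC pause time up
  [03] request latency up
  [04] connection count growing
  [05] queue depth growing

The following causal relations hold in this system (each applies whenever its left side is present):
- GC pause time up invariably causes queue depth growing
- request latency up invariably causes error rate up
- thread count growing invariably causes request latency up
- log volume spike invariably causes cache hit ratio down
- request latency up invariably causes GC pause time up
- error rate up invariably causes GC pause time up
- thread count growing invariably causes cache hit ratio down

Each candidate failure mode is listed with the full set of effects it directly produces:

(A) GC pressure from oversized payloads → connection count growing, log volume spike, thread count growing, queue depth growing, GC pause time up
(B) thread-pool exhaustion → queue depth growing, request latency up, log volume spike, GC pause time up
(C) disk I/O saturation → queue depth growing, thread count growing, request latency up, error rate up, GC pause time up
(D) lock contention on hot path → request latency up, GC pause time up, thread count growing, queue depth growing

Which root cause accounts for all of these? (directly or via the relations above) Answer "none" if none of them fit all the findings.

A

For each candidate, compare predicted effects to what was observed:
(A) GC pressure from oversized payloads — thread count growing ✓; GC pause time up ✓; request latency up ✓ (by thread count growing → request latency up); connection count growing ✓; queue depth growing ✓
(B) thread-pool exhaustion — thread count growing ✗; GC pause time up ✓; request latency up ✓; connection count growing ✗; queue depth growing ✓
(C) disk I/O saturation — does not account for connection count growing
(D) lock contention on hot path — thread count growing ✓; GC pause time up ✓; request latency up ✓; connection count growing ✗; queue depth growing ✓
Only (A) is consistent with every observation.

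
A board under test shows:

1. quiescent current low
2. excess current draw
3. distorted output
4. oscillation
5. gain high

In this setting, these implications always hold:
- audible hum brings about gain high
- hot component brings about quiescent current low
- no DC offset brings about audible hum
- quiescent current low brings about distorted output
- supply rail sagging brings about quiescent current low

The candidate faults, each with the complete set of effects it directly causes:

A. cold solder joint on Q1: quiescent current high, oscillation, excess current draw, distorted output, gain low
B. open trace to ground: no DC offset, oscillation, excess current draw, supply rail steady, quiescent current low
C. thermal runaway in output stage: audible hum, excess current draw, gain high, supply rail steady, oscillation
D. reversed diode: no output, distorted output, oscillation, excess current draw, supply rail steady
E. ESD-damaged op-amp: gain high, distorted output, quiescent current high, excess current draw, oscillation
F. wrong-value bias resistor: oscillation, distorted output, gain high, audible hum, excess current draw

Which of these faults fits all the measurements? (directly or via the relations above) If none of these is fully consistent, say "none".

B

Checking each candidate against the observations:
(A) cold solder joint on Q1 — quiescent current low miss; excess current draw match; distorted output match; oscillation match; gain high miss
(B) open trace to ground — quiescent current low match; excess current draw match; distorted output match (by quiescent current low → distorted output); oscillation match; gain high match (by no DC offset → audible hum → gain high)
(C) thermal runaway in output stage — does not account for quiescent current low, distorted output
(D) reversed diode — does not account for quiescent current low, gain high
(E) ESD-damaged op-amp — quiescent current low miss; excess current draw match; distorted output match; oscillation match; gain high match
(F) wrong-value bias resistor — does not account for quiescent current low
Only (B) is consistent with every observation.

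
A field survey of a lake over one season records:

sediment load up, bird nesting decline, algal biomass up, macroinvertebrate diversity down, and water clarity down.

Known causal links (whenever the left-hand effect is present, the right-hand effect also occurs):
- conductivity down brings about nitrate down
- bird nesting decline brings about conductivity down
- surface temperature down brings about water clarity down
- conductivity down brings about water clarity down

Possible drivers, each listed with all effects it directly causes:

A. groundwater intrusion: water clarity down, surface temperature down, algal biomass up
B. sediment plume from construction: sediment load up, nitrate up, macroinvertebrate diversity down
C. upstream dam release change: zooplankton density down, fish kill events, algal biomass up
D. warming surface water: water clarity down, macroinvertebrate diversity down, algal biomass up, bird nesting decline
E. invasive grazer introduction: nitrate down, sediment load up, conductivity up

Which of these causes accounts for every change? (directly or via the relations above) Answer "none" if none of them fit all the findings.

Testing each hypothesis:
(A) groundwater intrusion — does not account for sediment load up, bird nesting decline, macroinvertebrate diversity down
(B) sediment plume from construction — sediment load up yes; bird nesting decline NO; algal biomass up NO; macroinvertebrate diversity down yes; water clarity down NO
(C) upstream dam release change — does not account for sediment load up, bird nesting decline, macroinvertebrate diversity down, water clarity down
(D) warming surface water — sediment load up NO; bird nesting decline yes; algal biomass up yes; macroinvertebrate diversity down yes; water clarity down yes
(E) invasive grazer introduction — does not account for bird nesting decline, algal biomass up, macroinvertebrate diversity down, water clarity down
No candidate is consistent with all observations.

none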